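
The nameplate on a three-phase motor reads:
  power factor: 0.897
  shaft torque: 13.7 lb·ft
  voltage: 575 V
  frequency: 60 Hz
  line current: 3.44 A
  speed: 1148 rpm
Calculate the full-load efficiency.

τ = 13.7 lb·ft × 1.356 = 18.58 N·m
ω = 2π × 1148/60 = 120.2 rad/s; P_out = τω = 18.58 × 120.2 = 2233 W
P_in = √3·V_L·I_L·cosφ = 1.732 × 575 × 3.44 × 0.897 = 3073 W
η = P_out / P_in = 2233 / 3073 = 0.727 = 72.7%

72.7 %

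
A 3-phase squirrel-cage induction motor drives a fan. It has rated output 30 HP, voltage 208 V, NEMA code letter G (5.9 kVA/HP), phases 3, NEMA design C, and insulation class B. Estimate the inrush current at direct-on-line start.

S_LR = 5.9 × 30 = 177 kVA
I_LR = S_LR/(√3·V_L) = 177000/(1.732×208) = 491 A

491 A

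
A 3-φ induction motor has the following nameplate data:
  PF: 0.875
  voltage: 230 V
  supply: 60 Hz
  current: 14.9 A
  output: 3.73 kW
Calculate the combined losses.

1.46 kW

P_in = √3·V·I·cosφ = 1.732×230×14.9×0.875 = 5194 W
P_out = 3730 W
Losses = P_in − P_out = 5194 − 3730 = 1464 W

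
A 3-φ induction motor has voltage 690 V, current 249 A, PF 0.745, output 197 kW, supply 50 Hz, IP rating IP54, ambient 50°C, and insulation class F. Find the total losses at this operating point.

24700 W

P_in = √3·V·I·cosφ = 1.732×690×249×0.745 = 221693 W
P_out = 197000 W
Losses = P_in − P_out = 221693 − 197000 = 24693 W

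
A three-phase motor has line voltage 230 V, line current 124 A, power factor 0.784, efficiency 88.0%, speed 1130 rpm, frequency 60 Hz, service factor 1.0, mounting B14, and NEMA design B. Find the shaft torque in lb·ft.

P_in = √3·V·I·cosφ = 1.732 × 230 × 124 × 0.784 = 38727 W
P_out = η·P_in = 0.88 × 38727 = 34080 W
n = 1130 rpm
ω = 2π×1130/60 = 118.3 rad/s
τ = P_out/ω = 34080/118.3 = 288.1 N·m
In lb·ft: 288.1/1.356 = 212 lb·ft

212 lb·ft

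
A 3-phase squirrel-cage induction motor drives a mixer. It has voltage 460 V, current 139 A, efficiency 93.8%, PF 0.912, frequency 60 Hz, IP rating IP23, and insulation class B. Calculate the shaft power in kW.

94.7 kW

P_in = √3·V·I·cosφ = 1.732 × 460 × 139 × 0.912 = 100999 W
P_out = η·P_in = 0.938 × 100999 = 94737 W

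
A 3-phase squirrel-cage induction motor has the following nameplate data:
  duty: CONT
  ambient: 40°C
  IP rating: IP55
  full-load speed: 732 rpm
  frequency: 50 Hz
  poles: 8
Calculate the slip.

n_s = 120f/p = 120×50/8 = 750 rpm
s = (n_s − n)/n_s = (750 − 732)/750 = 0.0240

2.4 %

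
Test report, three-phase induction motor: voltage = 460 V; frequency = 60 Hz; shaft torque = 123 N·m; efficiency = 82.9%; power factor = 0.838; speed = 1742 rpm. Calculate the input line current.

ω = 2π×1742/60 = 182.4 rad/s; P_out = τω = 123 × 182.4 = 22435 W
P_in = P_out / η = 22435 / 0.829 = 27063 W
I_L = P_in / (√3·V_L·cosφ) = 27063 / (1.732 × 460 × 0.838) = 40.5 A

40.5 A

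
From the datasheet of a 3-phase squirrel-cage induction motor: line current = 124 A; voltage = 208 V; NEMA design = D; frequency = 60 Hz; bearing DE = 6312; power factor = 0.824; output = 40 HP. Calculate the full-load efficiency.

P_out = 40 × 746 = 29840 W
P_in = √3·V_L·I_L·cosφ = 1.732 × 208 × 124 × 0.824 = 36810 W
η = P_out / P_in = 29840 / 36810 = 0.811 = 81.1%

81.1 %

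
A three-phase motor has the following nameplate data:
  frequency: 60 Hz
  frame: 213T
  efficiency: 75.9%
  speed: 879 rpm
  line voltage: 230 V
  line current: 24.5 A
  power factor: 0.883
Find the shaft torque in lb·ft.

P_in = √3·V·I·cosφ = 1.732 × 230 × 24.5 × 0.883 = 8618 W
P_out = η·P_in = 0.759 × 8618 = 6541 W
n = 879 rpm
ω = 2π×879/60 = 92.05 rad/s
τ = P_out/ω = 6541/92.05 = 71.06 N·m
In lb·ft: 71.06/1.356 = 52.4 lb·ft

52.4 lb·ft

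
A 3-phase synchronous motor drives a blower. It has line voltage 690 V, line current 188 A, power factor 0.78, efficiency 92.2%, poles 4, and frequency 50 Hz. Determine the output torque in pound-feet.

P_in = √3·V·I·cosφ = 1.732 × 690 × 188 × 0.78 = 175247 W
P_out = η·P_in = 0.922 × 175247 = 161578 W
n = n_s = 120×50/4 = 1500 rpm (synchronous)
ω = 2π×1500/60 = 157.1 rad/s
τ = P_out/ω = 161578/157.1 = 1029 N·m
In lb·ft: 1029/1.356 = 759 lb·ft

759 lb·ft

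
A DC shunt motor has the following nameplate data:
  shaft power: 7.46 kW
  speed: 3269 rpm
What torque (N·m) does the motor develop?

21.8 N·m

ω = 2π × 3269/60 = 342.3 rad/s
τ = P/ω = 7460/342.3 = 21.8 N·m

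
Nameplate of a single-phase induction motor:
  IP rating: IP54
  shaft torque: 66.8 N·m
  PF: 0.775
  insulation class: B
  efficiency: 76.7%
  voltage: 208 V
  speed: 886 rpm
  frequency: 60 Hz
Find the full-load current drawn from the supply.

ω = 2π×886/60 = 92.78 rad/s; P_out = τω = 66.8 × 92.78 = 6198 W
P_in = P_out / η = 6198 / 0.767 = 8081 W
I = P_in / (V·cosφ) = 8081 / (208 × 0.775) = 50.1 A

50.1 A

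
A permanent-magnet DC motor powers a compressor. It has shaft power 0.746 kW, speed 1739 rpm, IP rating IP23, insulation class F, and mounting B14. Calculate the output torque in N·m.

ω = 2π × 1739/60 = 182.1 rad/s
τ = P/ω = 746/182.1 = 4.1 N·m

4.1 N·m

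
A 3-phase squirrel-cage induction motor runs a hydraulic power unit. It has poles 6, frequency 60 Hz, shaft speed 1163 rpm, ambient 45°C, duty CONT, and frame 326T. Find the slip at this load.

n_s = 120f/p = 120×60/6 = 1200 rpm
s = (n_s − n)/n_s = (1200 − 1163)/1200 = 0.0308

3.08 %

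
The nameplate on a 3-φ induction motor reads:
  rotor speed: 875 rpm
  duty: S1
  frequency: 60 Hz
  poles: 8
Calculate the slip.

n_s = 120f/p = 120×60/8 = 900 rpm
s = (n_s − n)/n_s = (900 − 875)/900 = 0.0278

2.8 %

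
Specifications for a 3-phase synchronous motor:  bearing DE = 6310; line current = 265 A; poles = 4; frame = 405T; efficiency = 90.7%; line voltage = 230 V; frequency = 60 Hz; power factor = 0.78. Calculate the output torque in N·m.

396 N·m

P_in = √3·V·I·cosφ = 1.732 × 230 × 265 × 0.78 = 82341 W
P_out = η·P_in = 0.907 × 82341 = 74683 W
n = n_s = 120×60/4 = 1800 rpm (synchronous)
ω = 2π×1800/60 = 188.5 rad/s
τ = P_out/ω = 74683/188.5 = 396 N·m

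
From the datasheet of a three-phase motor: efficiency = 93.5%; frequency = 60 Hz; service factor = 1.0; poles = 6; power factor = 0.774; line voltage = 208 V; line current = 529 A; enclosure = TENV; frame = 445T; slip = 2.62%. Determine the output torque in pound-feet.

831 lb·ft

P_in = √3·V·I·cosφ = 1.732 × 208 × 529 × 0.774 = 147505 W
P_out = η·P_in = 0.935 × 147505 = 137917 W
n_s = 120×60/6 = 1200 rpm; n = 1200×(1−0.0262) = 1169 rpm
ω = 2π×1169/60 = 122.4 rad/s
τ = P_out/ω = 137917/122.4 = 1127 N·m
In lb·ft: 1127/1.356 = 831 lb·ft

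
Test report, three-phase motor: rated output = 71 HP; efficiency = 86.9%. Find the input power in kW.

61 kW

P_out = 71 × 746 = 52966 W
P_in = P_out/η = 52966/0.869 = 60951 W = 61 kW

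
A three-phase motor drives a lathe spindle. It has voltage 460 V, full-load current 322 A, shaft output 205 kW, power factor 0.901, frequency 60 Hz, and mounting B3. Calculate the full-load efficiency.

88.7 %

P_out = 205 kW = 205000 W
P_in = √3·V_L·I_L·cosφ = 1.732 × 460 × 322 × 0.901 = 231146 W
η = P_out / P_in = 205000 / 231146 = 0.887 = 88.7%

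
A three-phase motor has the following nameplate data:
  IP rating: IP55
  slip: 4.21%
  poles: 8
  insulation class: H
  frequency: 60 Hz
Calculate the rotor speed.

862 rpm

n_s = 120f/p = 120×60/8 = 900 rpm
n = n_s(1 − s) = 900 × (1 − 0.0421) = 862 rpm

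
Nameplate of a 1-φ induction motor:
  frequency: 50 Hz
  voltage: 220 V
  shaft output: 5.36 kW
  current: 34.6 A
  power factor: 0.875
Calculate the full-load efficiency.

80.5 %

P_out = 5.36 kW = 5360 W
P_in = V·I·cosφ = 220 × 34.6 × 0.875 = 6661 W
η = P_out / P_in = 5360 / 6661 = 0.805 = 80.5%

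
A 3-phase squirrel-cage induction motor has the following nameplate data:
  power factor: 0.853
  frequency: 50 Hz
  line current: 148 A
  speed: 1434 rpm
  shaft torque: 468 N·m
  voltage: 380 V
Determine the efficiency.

ω = 2π × 1434/60 = 150.2 rad/s; P_out = τω = 468 × 150.2 = 70294 W
P_in = √3·V_L·I_L·cosφ = 1.732 × 380 × 148 × 0.853 = 83089 W
η = P_out / P_in = 70294 / 83089 = 0.846 = 84.6%

84.6 %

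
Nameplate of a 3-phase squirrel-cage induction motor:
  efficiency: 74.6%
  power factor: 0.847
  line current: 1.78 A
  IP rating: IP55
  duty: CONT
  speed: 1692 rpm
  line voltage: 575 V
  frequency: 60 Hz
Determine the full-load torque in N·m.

6.32 N·m

P_in = √3·V·I·cosφ = 1.732 × 575 × 1.78 × 0.847 = 1501 W
P_out = η·P_in = 0.746 × 1501 = 1120 W
n = 1692 rpm
ω = 2π×1692/60 = 177.2 rad/s
τ = P_out/ω = 1120/177.2 = 6.32 N·m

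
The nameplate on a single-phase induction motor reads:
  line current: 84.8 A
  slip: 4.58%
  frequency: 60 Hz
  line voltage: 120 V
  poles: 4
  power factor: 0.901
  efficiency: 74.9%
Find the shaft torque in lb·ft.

P_in = V·I·cosφ = 120 × 84.8 × 0.901 = 9169 W
P_out = η·P_in = 0.749 × 9169 = 6868 W
n_s = 120×60/4 = 1800 rpm; n = 1800×(1−0.0458) = 1718 rpm
ω = 2π×1718/60 = 179.9 rad/s
τ = P_out/ω = 6868/179.9 = 38.18 N·m
In lb·ft: 38.18/1.356 = 28.2 lb·ft

28.2 lb·ft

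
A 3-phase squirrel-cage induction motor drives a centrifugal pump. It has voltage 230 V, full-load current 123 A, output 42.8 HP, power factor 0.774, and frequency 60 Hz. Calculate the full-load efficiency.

P_out = 42.8 × 746 = 31929 W
P_in = √3·V_L·I_L·cosφ = 1.732 × 230 × 123 × 0.774 = 37925 W
η = P_out / P_in = 31929 / 37925 = 0.842 = 84.2%

84.2 %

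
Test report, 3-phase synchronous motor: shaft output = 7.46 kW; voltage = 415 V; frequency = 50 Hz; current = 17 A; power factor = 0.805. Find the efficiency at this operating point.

P_out = 7.46 kW = 7460 W
P_in = √3·V_L·I_L·cosφ = 1.732 × 415 × 17 × 0.805 = 9837 W
η = P_out / P_in = 7460 / 9837 = 0.758 = 75.8%

75.8 %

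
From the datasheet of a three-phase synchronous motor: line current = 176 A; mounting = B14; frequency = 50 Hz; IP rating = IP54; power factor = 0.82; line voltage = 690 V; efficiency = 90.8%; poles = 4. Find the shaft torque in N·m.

997 N·m

P_in = √3·V·I·cosφ = 1.732 × 690 × 176 × 0.82 = 172474 W
P_out = η·P_in = 0.908 × 172474 = 156606 W
n = n_s = 120×50/4 = 1500 rpm (synchronous)
ω = 2π×1500/60 = 157.1 rad/s
τ = P_out/ω = 156606/157.1 = 997 N·m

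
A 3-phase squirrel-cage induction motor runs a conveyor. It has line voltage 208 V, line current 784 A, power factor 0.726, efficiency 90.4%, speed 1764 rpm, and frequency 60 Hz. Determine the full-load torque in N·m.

1000 N·m

P_in = √3·V·I·cosφ = 1.732 × 208 × 784 × 0.726 = 205052 W
P_out = η·P_in = 0.904 × 205052 = 185367 W
n = 1764 rpm
ω = 2π×1764/60 = 184.7 rad/s
τ = P_out/ω = 185367/184.7 = 1000 N·m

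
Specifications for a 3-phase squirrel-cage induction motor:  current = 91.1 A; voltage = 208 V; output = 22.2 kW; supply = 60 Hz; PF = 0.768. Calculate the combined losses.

P_in = √3·V·I·cosφ = 1.732×208×91.1×0.768 = 25205 W
P_out = 22200 W
Losses = P_in − P_out = 25205 − 22200 = 3005 W

3010 W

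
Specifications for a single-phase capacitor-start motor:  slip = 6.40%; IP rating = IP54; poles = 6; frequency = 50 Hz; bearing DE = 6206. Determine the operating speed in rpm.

n_s = 120f/p = 120×50/6 = 1000 rpm
n = n_s(1 − s) = 1000 × (1 − 0.064) = 936 rpm

936 rpm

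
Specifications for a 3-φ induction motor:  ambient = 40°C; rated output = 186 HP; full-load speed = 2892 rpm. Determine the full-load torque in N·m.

458 N·m

P_out = 186 × 746 = 138756 W
ω = 2π × 2892/60 = 302.8 rad/s
τ = P_out/ω = 138756/302.8 = 458 N·m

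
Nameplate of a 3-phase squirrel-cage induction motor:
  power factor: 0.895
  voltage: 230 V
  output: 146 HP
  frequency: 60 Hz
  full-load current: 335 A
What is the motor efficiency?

91.2 %

P_out = 146 × 746 = 108916 W
P_in = √3·V_L·I_L·cosφ = 1.732 × 230 × 335 × 0.895 = 119438 W
η = P_out / P_in = 108916 / 119438 = 0.912 = 91.2%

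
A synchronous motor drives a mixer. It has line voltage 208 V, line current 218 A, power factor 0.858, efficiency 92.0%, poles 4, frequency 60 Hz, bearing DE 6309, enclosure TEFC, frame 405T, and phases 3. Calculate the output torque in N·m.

329 N·m

P_in = √3·V·I·cosφ = 1.732 × 208 × 218 × 0.858 = 67384 W
P_out = η·P_in = 0.92 × 67384 = 61993 W
n = n_s = 120×60/4 = 1800 rpm (synchronous)
ω = 2π×1800/60 = 188.5 rad/s
τ = P_out/ω = 61993/188.5 = 329 N·m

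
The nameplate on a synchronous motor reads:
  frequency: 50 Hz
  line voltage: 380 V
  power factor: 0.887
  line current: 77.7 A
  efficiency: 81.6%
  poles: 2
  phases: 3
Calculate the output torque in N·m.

118 N·m

P_in = √3·V·I·cosφ = 1.732 × 380 × 77.7 × 0.887 = 45360 W
P_out = η·P_in = 0.816 × 45360 = 37014 W
n = n_s = 120×50/2 = 3000 rpm (synchronous)
ω = 2π×3000/60 = 314.2 rad/s
τ = P_out/ω = 37014/314.2 = 118 N·m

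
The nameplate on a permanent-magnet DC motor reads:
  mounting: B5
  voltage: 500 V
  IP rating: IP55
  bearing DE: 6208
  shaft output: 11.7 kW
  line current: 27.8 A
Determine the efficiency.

P_out = 11.7 kW = 11700 W
P_in = V·I = 500 × 27.8 = 13900 W
η = P_out / P_in = 11700 / 13900 = 0.842 = 84.2%

84.2 %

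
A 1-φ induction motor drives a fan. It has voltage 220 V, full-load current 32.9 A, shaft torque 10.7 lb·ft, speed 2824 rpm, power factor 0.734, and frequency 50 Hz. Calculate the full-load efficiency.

τ = 10.7 lb·ft × 1.356 = 14.51 N·m
ω = 2π × 2824/60 = 295.7 rad/s; P_out = τω = 14.51 × 295.7 = 4291 W
P_in = V·I·cosφ = 220 × 32.9 × 0.734 = 5313 W
η = P_out / P_in = 4291 / 5313 = 0.808 = 80.8%

80.8 %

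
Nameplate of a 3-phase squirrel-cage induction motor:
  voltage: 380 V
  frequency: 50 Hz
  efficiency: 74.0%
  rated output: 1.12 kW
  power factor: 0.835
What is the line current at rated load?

P_out = 1.12 kW = 1120 W
P_in = P_out / η = 1120 / 0.740 = 1514 W
I_L = P_in / (√3·V_L·cosφ) = 1514 / (1.732 × 380 × 0.835) = 2.75 A

2.75 A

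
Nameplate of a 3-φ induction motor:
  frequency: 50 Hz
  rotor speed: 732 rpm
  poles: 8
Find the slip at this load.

2.40 %

n_s = 120f/p = 120×50/8 = 750 rpm
s = (n_s − n)/n_s = (750 − 732)/750 = 0.0240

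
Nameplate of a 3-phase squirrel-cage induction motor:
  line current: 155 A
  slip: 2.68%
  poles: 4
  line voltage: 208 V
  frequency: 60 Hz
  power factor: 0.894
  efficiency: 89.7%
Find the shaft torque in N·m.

244 N·m

P_in = √3·V·I·cosφ = 1.732 × 208 × 155 × 0.894 = 49921 W
P_out = η·P_in = 0.897 × 49921 = 44779 W
n_s = 120×60/4 = 1800 rpm; n = 1800×(1−0.0268) = 1752 rpm
ω = 2π×1752/60 = 183.5 rad/s
τ = P_out/ω = 44779/183.5 = 244 N·m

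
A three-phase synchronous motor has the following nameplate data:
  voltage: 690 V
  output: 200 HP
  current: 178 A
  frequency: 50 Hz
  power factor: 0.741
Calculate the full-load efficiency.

94.7 %

P_out = 200 × 746 = 149200 W
P_in = √3·V_L·I_L·cosφ = 1.732 × 690 × 178 × 0.741 = 157629 W
η = P_out / P_in = 149200 / 157629 = 0.947 = 94.7%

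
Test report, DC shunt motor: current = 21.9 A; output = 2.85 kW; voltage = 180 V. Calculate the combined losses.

P_in = V·I = 180×21.9 = 3942 W
P_out = 2850 W
Losses = P_in − P_out = 3942 − 2850 = 1092 W

1.09 kW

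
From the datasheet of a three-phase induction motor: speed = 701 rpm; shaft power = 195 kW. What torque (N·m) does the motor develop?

2660 N·m

ω = 2π × 701/60 = 73.41 rad/s
τ = P/ω = 195000/73.41 = 2660 N·m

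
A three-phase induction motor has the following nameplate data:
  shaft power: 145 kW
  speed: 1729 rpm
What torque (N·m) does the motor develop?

801 N·m

ω = 2π × 1729/60 = 181.1 rad/s
τ = P/ω = 145000/181.1 = 801 N·m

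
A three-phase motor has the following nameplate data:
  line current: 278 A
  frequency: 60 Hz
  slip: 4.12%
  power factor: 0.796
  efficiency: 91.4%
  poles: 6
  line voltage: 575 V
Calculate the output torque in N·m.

1670 N·m

P_in = √3·V·I·cosφ = 1.732 × 575 × 278 × 0.796 = 220381 W
P_out = η·P_in = 0.914 × 220381 = 201428 W
n_s = 120×60/6 = 1200 rpm; n = 1200×(1−0.0412) = 1151 rpm
ω = 2π×1151/60 = 120.5 rad/s
τ = P_out/ω = 201428/120.5 = 1670 N·m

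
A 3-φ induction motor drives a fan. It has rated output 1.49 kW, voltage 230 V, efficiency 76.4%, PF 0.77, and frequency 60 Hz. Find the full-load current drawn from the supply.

P_out = 1.49 kW = 1490 W
P_in = P_out / η = 1490 / 0.764 = 1950 W
I_L = P_in / (√3·V_L·cosφ) = 1950 / (1.732 × 230 × 0.77) = 6.36 A

6.36 A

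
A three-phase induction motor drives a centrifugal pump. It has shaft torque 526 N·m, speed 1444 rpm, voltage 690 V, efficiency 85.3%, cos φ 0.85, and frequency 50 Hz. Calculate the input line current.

91.8 A

ω = 2π×1444/60 = 151.2 rad/s; P_out = τω = 526 × 151.2 = 79531 W
P_in = P_out / η = 79531 / 0.853 = 93237 W
I_L = P_in / (√3·V_L·cosφ) = 93237 / (1.732 × 690 × 0.85) = 91.8 A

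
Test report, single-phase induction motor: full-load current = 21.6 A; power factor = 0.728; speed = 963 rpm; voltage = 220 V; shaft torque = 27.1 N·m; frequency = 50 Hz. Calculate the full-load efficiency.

ω = 2π × 963/60 = 100.8 rad/s; P_out = τω = 27.1 × 100.8 = 2732 W
P_in = V·I·cosφ = 220 × 21.6 × 0.728 = 3459 W
η = P_out / P_in = 2732 / 3459 = 0.790 = 79.0%

79.0 %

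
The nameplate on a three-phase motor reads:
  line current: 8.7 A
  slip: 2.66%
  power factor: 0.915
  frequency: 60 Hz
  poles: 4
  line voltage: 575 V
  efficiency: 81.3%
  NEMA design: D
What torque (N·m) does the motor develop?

P_in = √3·V·I·cosφ = 1.732 × 575 × 8.7 × 0.915 = 7928 W
P_out = η·P_in = 0.813 × 7928 = 6445 W
n_s = 120×60/4 = 1800 rpm; n = 1800×(1−0.0266) = 1752 rpm
ω = 2π×1752/60 = 183.5 rad/s
τ = P_out/ω = 6445/183.5 = 35.1 N·m

35.1 N·m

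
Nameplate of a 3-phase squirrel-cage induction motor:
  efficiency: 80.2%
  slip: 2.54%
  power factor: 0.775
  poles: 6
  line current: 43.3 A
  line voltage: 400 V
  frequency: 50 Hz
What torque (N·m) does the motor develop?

P_in = √3·V·I·cosφ = 1.732 × 400 × 43.3 × 0.775 = 23249 W
P_out = η·P_in = 0.802 × 23249 = 18646 W
n_s = 120×50/6 = 1000 rpm; n = 1000×(1−0.0254) = 975 rpm
ω = 2π×975/60 = 102.1 rad/s
τ = P_out/ω = 18646/102.1 = 183 N·m

183 N·m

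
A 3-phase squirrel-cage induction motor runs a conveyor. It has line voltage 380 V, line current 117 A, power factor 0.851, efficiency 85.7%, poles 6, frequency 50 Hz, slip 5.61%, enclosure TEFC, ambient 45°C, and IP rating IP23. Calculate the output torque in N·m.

P_in = √3·V·I·cosφ = 1.732 × 380 × 117 × 0.851 = 65531 W
P_out = η·P_in = 0.857 × 65531 = 56160 W
n_s = 120×50/6 = 1000 rpm; n = 1000×(1−0.0561) = 944 rpm
ω = 2π×944/60 = 98.86 rad/s
τ = P_out/ω = 56160/98.86 = 568 N·m

568 N·m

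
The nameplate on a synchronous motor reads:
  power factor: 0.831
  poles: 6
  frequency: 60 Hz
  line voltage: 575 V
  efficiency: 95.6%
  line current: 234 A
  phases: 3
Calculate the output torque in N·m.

1470 N·m

P_in = √3·V·I·cosφ = 1.732 × 575 × 234 × 0.831 = 193657 W
P_out = η·P_in = 0.956 × 193657 = 185136 W
n = n_s = 120×60/6 = 1200 rpm (synchronous)
ω = 2π×1200/60 = 125.7 rad/s
τ = P_out/ω = 185136/125.7 = 1470 N·m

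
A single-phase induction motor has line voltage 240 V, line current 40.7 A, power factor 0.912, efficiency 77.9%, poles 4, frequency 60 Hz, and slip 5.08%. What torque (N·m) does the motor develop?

P_in = V·I·cosφ = 240 × 40.7 × 0.912 = 8908 W
P_out = η·P_in = 0.779 × 8908 = 6939 W
n_s = 120×60/4 = 1800 rpm; n = 1800×(1−0.0508) = 1709 rpm
ω = 2π×1709/60 = 179 rad/s
τ = P_out/ω = 6939/179 = 38.8 N·m

38.8 N·m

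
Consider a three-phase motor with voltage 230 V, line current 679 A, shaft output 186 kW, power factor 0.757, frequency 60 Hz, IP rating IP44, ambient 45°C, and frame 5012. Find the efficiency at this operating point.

90.8 %

P_out = 186 kW = 186000 W
P_in = √3·V_L·I_L·cosφ = 1.732 × 230 × 679 × 0.757 = 204758 W
η = P_out / P_in = 186000 / 204758 = 0.908 = 90.8%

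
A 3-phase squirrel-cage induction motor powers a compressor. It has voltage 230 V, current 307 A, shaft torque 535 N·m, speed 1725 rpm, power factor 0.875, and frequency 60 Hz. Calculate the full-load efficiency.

ω = 2π × 1725/60 = 180.6 rad/s; P_out = τω = 535 × 180.6 = 96621 W
P_in = √3·V_L·I_L·cosφ = 1.732 × 230 × 307 × 0.875 = 107009 W
η = P_out / P_in = 96621 / 107009 = 0.903 = 90.3%

90.3 %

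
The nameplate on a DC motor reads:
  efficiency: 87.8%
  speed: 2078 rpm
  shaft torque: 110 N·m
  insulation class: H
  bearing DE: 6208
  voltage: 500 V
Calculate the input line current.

54.5 A

ω = 2π×2078/60 = 217.6 rad/s; P_out = τω = 110 × 217.6 = 23936 W
P_in = P_out / η = 23936 / 0.878 = 27262 W
I = P_in / V = 27262 / 500 = 54.5 A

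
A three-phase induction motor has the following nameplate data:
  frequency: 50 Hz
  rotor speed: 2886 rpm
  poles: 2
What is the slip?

3.80 %

n_s = 120f/p = 120×50/2 = 3000 rpm
s = (n_s − n)/n_s = (3000 − 2886)/3000 = 0.0380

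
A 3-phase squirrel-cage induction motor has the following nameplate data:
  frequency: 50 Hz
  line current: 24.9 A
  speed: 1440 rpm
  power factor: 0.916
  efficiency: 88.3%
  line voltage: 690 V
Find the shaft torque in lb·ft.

P_in = √3·V·I·cosφ = 1.732 × 690 × 24.9 × 0.916 = 27258 W
P_out = η·P_in = 0.883 × 27258 = 24069 W
n = 1440 rpm
ω = 2π×1440/60 = 150.8 rad/s
τ = P_out/ω = 24069/150.8 = 159.6 N·m
In lb·ft: 159.6/1.356 = 118 lb·ft

118 lb·ft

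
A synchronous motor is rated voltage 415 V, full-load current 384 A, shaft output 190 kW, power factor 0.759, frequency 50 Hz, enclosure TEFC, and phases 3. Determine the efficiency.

P_out = 190 kW = 190000 W
P_in = √3·V_L·I_L·cosφ = 1.732 × 415 × 384 × 0.759 = 209493 W
η = P_out / P_in = 190000 / 209493 = 0.907 = 90.7%

90.7 %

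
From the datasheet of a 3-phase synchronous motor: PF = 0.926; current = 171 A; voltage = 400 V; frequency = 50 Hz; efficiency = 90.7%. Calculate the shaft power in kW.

99.5 kW

P_in = √3·V·I·cosφ = 1.732 × 400 × 171 × 0.926 = 109702 W
P_out = η·P_in = 0.907 × 109702 = 99500 W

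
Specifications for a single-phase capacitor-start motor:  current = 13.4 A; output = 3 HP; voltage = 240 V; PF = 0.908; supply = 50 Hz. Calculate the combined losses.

P_in = V·I·cosφ = 240×13.4×0.908 = 2920 W
P_out = 3×746 = 2238 W
Losses = P_in − P_out = 2920 − 2238 = 682 W

682 W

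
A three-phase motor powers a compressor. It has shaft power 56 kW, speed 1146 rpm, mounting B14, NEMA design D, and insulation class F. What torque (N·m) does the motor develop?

ω = 2π × 1146/60 = 120 rad/s
τ = P/ω = 56000/120 = 467 N·m

467 N·m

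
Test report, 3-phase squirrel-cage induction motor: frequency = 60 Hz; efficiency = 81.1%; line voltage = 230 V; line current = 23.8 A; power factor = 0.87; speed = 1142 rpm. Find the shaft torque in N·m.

P_in = √3·V·I·cosφ = 1.732 × 230 × 23.8 × 0.87 = 8248 W
P_out = η·P_in = 0.811 × 8248 = 6689 W
n = 1142 rpm
ω = 2π×1142/60 = 119.6 rad/s
τ = P_out/ω = 6689/119.6 = 55.9 N·m

55.9 N·m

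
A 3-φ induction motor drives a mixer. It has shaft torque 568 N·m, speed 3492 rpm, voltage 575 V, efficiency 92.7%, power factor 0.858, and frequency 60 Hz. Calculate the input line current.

ω = 2π×3492/60 = 365.7 rad/s; P_out = τω = 568 × 365.7 = 207718 W
P_in = P_out / η = 207718 / 0.927 = 224076 W
I_L = P_in / (√3·V_L·cosφ) = 224076 / (1.732 × 575 × 0.858) = 262 A

262 A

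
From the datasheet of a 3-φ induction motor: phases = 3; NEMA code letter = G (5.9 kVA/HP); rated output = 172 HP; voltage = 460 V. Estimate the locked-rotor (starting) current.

S_LR = 5.9 × 172 = 1014.8 kVA
I_LR = S_LR/(√3·V_L) = 1014800/(1.732×460) = 1270 A

1270 A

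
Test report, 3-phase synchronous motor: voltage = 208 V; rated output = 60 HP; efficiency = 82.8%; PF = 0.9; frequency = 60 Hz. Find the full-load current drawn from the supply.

P_out = 60 × 746 = 44760 W
P_in = P_out / η = 44760 / 0.828 = 54058 W
I_L = P_in / (√3·V_L·cosφ) = 54058 / (1.732 × 208 × 0.9) = 167 A

167 A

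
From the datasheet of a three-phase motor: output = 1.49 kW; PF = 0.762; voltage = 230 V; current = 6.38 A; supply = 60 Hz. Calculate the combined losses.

447 W

P_in = √3·V·I·cosφ = 1.732×230×6.38×0.762 = 1937 W
P_out = 1490 W
Losses = P_in − P_out = 1937 − 1490 = 447 W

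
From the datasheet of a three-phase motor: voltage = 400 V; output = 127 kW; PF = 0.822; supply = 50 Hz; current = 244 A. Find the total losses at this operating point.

12000 W

P_in = √3·V·I·cosφ = 1.732×400×244×0.822 = 138954 W
P_out = 127000 W
Losses = P_in − P_out = 138954 − 127000 = 11954 W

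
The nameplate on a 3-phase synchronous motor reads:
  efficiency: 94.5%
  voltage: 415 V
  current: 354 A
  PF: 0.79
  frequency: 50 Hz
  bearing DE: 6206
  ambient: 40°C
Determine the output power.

P_in = √3·V·I·cosφ = 1.732 × 415 × 354 × 0.79 = 201014 W
P_out = η·P_in = 0.945 × 201014 = 189958 W

190 kW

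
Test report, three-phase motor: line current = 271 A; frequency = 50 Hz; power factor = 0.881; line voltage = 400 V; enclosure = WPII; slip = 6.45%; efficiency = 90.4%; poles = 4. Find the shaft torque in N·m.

P_in = √3·V·I·cosφ = 1.732 × 400 × 271 × 0.881 = 165407 W
P_out = η·P_in = 0.904 × 165407 = 149528 W
n_s = 120×50/4 = 1500 rpm; n = 1500×(1−0.0645) = 1403 rpm
ω = 2π×1403/60 = 146.9 rad/s
τ = P_out/ω = 149528/146.9 = 1020 N·m

1020 N·m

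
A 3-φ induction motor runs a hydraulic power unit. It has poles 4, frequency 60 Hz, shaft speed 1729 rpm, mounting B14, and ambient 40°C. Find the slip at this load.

n_s = 120f/p = 120×60/4 = 1800 rpm
s = (n_s − n)/n_s = (1800 − 1729)/1800 = 0.0394

3.94 %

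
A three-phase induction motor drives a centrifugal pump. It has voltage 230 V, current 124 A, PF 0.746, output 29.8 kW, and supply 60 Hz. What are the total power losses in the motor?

P_in = √3·V·I·cosφ = 1.732×230×124×0.746 = 36850 W
P_out = 29800 W
Losses = P_in − P_out = 36850 − 29800 = 7050 W

7.05 kW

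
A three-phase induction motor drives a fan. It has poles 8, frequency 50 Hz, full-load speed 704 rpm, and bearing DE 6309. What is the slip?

n_s = 120f/p = 120×50/8 = 750 rpm
s = (n_s − n)/n_s = (750 − 704)/750 = 0.0613

6.1 %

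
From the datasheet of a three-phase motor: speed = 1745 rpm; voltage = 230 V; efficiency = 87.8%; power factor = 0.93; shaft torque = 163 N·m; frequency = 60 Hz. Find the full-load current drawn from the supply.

ω = 2π×1745/60 = 182.7 rad/s; P_out = τω = 163 × 182.7 = 29780 W
P_in = P_out / η = 29780 / 0.878 = 33918 W
I_L = P_in / (√3·V_L·cosφ) = 33918 / (1.732 × 230 × 0.93) = 91.6 A

91.6 A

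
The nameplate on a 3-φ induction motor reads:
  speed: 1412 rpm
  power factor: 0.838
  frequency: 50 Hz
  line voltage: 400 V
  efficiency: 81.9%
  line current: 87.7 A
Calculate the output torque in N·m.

282 N·m

P_in = √3·V·I·cosφ = 1.732 × 400 × 87.7 × 0.838 = 50916 W
P_out = η·P_in = 0.819 × 50916 = 41700 W
n = 1412 rpm
ω = 2π×1412/60 = 147.9 rad/s
τ = P_out/ω = 41700/147.9 = 282 N·m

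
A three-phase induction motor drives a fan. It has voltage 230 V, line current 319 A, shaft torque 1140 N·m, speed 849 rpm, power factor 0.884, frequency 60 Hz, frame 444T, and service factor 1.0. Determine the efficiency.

ω = 2π × 849/60 = 88.91 rad/s; P_out = τω = 1140 × 88.91 = 101357 W
P_in = √3·V_L·I_L·cosφ = 1.732 × 230 × 319 × 0.884 = 112336 W
η = P_out / P_in = 101357 / 112336 = 0.902 = 90.2%

90.2 %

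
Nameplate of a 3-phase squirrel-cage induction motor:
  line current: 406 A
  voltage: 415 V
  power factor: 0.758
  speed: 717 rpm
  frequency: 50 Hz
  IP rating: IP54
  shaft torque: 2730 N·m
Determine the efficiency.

ω = 2π × 717/60 = 75.08 rad/s; P_out = τω = 2730 × 75.08 = 204968 W
P_in = √3·V_L·I_L·cosφ = 1.732 × 415 × 406 × 0.758 = 221203 W
η = P_out / P_in = 204968 / 221203 = 0.927 = 92.7%

92.7 %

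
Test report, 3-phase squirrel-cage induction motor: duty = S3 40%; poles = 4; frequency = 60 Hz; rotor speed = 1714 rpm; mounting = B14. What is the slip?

n_s = 120f/p = 120×60/4 = 1800 rpm
s = (n_s − n)/n_s = (1800 − 1714)/1800 = 0.0478

4.78 %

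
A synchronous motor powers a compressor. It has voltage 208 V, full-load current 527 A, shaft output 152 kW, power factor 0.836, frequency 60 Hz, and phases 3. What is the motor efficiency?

95.8 %

P_out = 152 kW = 152000 W
P_in = √3·V_L·I_L·cosφ = 1.732 × 208 × 527 × 0.836 = 158719 W
η = P_out / P_in = 152000 / 158719 = 0.958 = 95.8%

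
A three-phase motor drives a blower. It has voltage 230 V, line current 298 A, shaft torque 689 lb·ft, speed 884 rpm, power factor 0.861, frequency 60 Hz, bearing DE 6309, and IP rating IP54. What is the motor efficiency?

84.6 %

τ = 689 lb·ft × 1.356 = 934.3 N·m
ω = 2π × 884/60 = 92.57 rad/s; P_out = τω = 934.3 × 92.57 = 86488 W
P_in = √3·V_L·I_L·cosφ = 1.732 × 230 × 298 × 0.861 = 102210 W
η = P_out / P_in = 86488 / 102210 = 0.846 = 84.6%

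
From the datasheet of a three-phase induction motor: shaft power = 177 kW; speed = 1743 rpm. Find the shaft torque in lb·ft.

715 lb·ft

ω = 2π × 1743/60 = 182.5 rad/s
τ = P/ω = 177000/182.5 = 969.9 N·m
In lb·ft: 969.9/1.356 = 715 lb·ft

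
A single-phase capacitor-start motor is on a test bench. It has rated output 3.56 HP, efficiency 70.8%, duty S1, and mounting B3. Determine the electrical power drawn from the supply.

P_out = 3.56 × 746 = 2656 W
P_in = P_out/η = 2656/0.708 = 3751 W = 3.75 kW

3.75 kW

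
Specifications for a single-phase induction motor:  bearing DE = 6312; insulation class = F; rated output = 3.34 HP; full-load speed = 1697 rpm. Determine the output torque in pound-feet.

10.3 lb·ft

P_out = 3.34 × 746 = 2492 W
ω = 2π × 1697/60 = 177.7 rad/s
τ = P_out/ω = 2492/177.7 = 14.02 N·m
In lb·ft: 14.02/1.356 = 10.3 lb·ft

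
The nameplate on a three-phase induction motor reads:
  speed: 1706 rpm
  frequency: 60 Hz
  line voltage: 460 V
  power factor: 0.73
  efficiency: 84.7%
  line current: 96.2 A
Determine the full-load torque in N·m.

265 N·m

P_in = √3·V·I·cosφ = 1.732 × 460 × 96.2 × 0.73 = 55950 W
P_out = η·P_in = 0.847 × 55950 = 47390 W
n = 1706 rpm
ω = 2π×1706/60 = 178.7 rad/s
τ = P_out/ω = 47390/178.7 = 265 N·m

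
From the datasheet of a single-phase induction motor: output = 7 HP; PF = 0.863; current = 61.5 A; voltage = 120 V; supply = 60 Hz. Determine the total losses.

1.15 kW

P_in = V·I·cosφ = 120×61.5×0.863 = 6369 W
P_out = 7×746 = 5222 W
Losses = P_in − P_out = 6369 − 5222 = 1147 W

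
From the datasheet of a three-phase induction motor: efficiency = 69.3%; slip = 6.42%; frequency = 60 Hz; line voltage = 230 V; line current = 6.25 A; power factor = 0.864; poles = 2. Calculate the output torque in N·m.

4.23 N·m

P_in = √3·V·I·cosφ = 1.732 × 230 × 6.25 × 0.864 = 2151 W
P_out = η·P_in = 0.693 × 2151 = 1491 W
n_s = 120×60/2 = 3600 rpm; n = 3600×(1−0.0642) = 3369 rpm
ω = 2π×3369/60 = 352.8 rad/s
τ = P_out/ω = 1491/352.8 = 4.23 N·m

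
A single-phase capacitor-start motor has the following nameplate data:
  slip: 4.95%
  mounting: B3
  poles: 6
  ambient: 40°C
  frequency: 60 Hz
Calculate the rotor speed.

n_s = 120f/p = 120×60/6 = 1200 rpm
n = n_s(1 − s) = 1200 × (1 − 0.0495) = 1141 rpm

1141 rpm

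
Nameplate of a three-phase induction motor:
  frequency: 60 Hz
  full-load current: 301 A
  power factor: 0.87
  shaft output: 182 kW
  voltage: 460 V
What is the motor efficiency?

P_out = 182 kW = 182000 W
P_in = √3·V_L·I_L·cosφ = 1.732 × 460 × 301 × 0.87 = 208637 W
η = P_out / P_in = 182000 / 208637 = 0.872 = 87.2%

87.2 %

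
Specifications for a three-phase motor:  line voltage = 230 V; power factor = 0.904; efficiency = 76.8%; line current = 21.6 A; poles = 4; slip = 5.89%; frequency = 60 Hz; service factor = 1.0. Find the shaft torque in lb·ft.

P_in = √3·V·I·cosφ = 1.732 × 230 × 21.6 × 0.904 = 7779 W
P_out = η·P_in = 0.768 × 7779 = 5974 W
n_s = 120×60/4 = 1800 rpm; n = 1800×(1−0.0589) = 1694 rpm
ω = 2π×1694/60 = 177.4 rad/s
τ = P_out/ω = 5974/177.4 = 33.68 N·m
In lb·ft: 33.68/1.356 = 24.8 lb·ft

24.8 lb·ft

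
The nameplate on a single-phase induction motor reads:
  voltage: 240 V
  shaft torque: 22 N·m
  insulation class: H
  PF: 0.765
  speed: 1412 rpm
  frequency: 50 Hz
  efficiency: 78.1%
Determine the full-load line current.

ω = 2π×1412/60 = 147.9 rad/s; P_out = τω = 22 × 147.9 = 3254 W
P_in = P_out / η = 3254 / 0.781 = 4166 W
I = P_in / (V·cosφ) = 4166 / (240 × 0.765) = 22.7 A

22.7 A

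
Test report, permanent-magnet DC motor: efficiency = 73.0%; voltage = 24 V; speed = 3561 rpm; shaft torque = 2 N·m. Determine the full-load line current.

ω = 2π×3561/60 = 372.9 rad/s; P_out = τω = 2 × 372.9 = 746 W
P_in = P_out / η = 746 / 0.730 = 1022 W
I = P_in / V = 1022 / 24 = 42.6 A

42.6 A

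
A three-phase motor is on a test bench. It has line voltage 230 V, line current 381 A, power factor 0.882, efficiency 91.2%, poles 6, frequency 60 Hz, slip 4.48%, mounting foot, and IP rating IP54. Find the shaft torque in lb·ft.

P_in = √3·V·I·cosφ = 1.732 × 230 × 381 × 0.882 = 133866 W
P_out = η·P_in = 0.912 × 133866 = 122086 W
n_s = 120×60/6 = 1200 rpm; n = 1200×(1−0.0448) = 1146 rpm
ω = 2π×1146/60 = 120 rad/s
τ = P_out/ω = 122086/120 = 1017 N·m
In lb·ft: 1017/1.356 = 750 lb·ft

750 lb·ft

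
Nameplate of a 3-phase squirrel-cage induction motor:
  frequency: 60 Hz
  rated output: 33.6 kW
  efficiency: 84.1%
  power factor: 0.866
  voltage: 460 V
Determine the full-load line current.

57.9 A

P_out = 33.6 kW = 33600 W
P_in = P_out / η = 33600 / 0.841 = 39952 W
I_L = P_in / (√3·V_L·cosφ) = 39952 / (1.732 × 460 × 0.866) = 57.9 A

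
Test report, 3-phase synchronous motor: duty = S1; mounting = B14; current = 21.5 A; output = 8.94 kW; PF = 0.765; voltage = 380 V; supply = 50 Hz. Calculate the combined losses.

1890 W

P_in = √3·V·I·cosφ = 1.732×380×21.5×0.765 = 10825 W
P_out = 8940 W
Losses = P_in − P_out = 10825 − 8940 = 1885 W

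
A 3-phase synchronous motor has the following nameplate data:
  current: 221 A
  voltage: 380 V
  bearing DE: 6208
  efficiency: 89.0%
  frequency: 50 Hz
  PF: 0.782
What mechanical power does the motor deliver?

101 kW

P_in = √3·V·I·cosφ = 1.732 × 380 × 221 × 0.782 = 113745 W
P_out = η·P_in = 0.89 × 113745 = 101233 W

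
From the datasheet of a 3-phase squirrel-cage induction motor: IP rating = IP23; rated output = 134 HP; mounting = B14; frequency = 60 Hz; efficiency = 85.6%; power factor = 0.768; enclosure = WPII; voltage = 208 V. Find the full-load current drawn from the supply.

422 A

P_out = 134 × 746 = 99964 W
P_in = P_out / η = 99964 / 0.856 = 116780 W
I_L = P_in / (√3·V_L·cosφ) = 116780 / (1.732 × 208 × 0.768) = 422 A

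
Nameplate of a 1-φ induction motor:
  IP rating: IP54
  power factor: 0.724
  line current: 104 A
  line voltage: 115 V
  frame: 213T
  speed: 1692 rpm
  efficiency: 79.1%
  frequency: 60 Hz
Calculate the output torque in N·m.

38.7 N·m

P_in = V·I·cosφ = 115 × 104 × 0.724 = 8659 W
P_out = η·P_in = 0.791 × 8659 = 6849 W
n = 1692 rpm
ω = 2π×1692/60 = 177.2 rad/s
τ = P_out/ω = 6849/177.2 = 38.7 N·m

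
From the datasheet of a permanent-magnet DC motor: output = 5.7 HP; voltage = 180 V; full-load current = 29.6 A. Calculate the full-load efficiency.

P_out = 5.7 × 746 = 4252 W
P_in = V·I = 180 × 29.6 = 5328 W
η = P_out / P_in = 4252 / 5328 = 0.798 = 79.8%

79.8 %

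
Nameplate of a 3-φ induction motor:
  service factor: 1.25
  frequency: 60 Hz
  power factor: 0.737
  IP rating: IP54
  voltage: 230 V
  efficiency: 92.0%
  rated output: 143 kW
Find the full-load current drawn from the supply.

P_out = 143 kW = 143000 W
P_in = P_out / η = 143000 / 0.920 = 155435 W
I_L = P_in / (√3·V_L·cosφ) = 155435 / (1.732 × 230 × 0.737) = 529 A

529 A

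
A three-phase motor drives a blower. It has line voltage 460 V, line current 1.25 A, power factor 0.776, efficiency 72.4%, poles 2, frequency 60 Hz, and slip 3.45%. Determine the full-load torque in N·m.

P_in = √3·V·I·cosφ = 1.732 × 460 × 1.25 × 0.776 = 773 W
P_out = η·P_in = 0.724 × 773 = 560 W
n_s = 120×60/2 = 3600 rpm; n = 3600×(1−0.0345) = 3476 rpm
ω = 2π×3476/60 = 364 rad/s
τ = P_out/ω = 560/364 = 1.54 N·m

1.54 N·m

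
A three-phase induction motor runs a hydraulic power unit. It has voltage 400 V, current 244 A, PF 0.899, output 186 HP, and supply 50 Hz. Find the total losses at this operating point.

P_in = √3·V·I·cosφ = 1.732×400×244×0.899 = 151970 W
P_out = 186×746 = 138756 W
Losses = P_in − P_out = 151970 − 138756 = 13214 W

13200 W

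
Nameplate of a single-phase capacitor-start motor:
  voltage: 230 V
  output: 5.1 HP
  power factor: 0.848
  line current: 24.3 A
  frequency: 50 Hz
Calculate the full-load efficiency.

P_out = 5.1 × 746 = 3805 W
P_in = V·I·cosφ = 230 × 24.3 × 0.848 = 4739 W
η = P_out / P_in = 3805 / 4739 = 0.803 = 80.3%

80.3 %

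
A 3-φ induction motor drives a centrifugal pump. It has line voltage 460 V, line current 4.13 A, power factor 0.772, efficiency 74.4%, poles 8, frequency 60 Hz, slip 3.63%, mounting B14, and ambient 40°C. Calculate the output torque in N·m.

20.8 N·m

P_in = √3·V·I·cosφ = 1.732 × 460 × 4.13 × 0.772 = 2540 W
P_out = η·P_in = 0.744 × 2540 = 1890 W
n_s = 120×60/8 = 900 rpm; n = 900×(1−0.0363) = 867 rpm
ω = 2π×867/60 = 90.79 rad/s
τ = P_out/ω = 1890/90.79 = 20.8 N·m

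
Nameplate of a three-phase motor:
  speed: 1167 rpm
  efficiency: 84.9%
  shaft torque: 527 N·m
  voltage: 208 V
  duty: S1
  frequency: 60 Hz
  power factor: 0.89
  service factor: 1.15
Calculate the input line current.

237 A

ω = 2π×1167/60 = 122.2 rad/s; P_out = τω = 527 × 122.2 = 64399 W
P_in = P_out / η = 64399 / 0.849 = 75853 W
I_L = P_in / (√3·V_L·cosφ) = 75853 / (1.732 × 208 × 0.89) = 237 A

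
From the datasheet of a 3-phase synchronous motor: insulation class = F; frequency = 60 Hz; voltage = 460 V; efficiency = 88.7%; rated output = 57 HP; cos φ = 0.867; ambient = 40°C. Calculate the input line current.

69.4 A

P_out = 57 × 746 = 42522 W
P_in = P_out / η = 42522 / 0.887 = 47939 W
I_L = P_in / (√3·V_L·cosφ) = 47939 / (1.732 × 460 × 0.867) = 69.4 A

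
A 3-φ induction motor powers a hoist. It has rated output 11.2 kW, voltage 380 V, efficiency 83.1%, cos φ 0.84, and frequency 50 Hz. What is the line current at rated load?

P_out = 11.2 kW = 11200 W
P_in = P_out / η = 11200 / 0.831 = 13478 W
I_L = P_in / (√3·V_L·cosφ) = 13478 / (1.732 × 380 × 0.84) = 24.4 A

24.4 A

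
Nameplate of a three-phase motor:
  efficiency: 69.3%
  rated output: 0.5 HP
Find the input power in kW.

0.538 kW

P_out = 0.5 × 746 = 373 W
P_in = P_out/η = 373/0.693 = 538 W = 0.538 kW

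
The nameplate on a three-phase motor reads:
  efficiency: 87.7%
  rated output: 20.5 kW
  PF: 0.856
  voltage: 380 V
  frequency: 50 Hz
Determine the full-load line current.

41.5 A

P_out = 20.5 kW = 20500 W
P_in = P_out / η = 20500 / 0.877 = 23375 W
I_L = P_in / (√3·V_L·cosφ) = 23375 / (1.732 × 380 × 0.856) = 41.5 A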